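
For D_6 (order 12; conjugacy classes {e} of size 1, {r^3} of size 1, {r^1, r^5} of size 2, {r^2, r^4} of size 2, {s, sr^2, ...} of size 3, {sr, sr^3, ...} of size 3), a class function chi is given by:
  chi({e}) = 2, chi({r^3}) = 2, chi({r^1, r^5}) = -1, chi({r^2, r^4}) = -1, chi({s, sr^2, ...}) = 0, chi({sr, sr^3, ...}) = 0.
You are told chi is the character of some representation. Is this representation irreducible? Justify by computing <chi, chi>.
Irreducible: <chi, chi> = 1.

Solution. <chi, chi> = (1/|G|) sum_C |C| * |chi(C)|^2 = (1/12)[1*|2|^2 + 1*|2|^2 + 2*|-1|^2 + 2*|-1|^2 + 3*|0|^2 + 3*|0|^2]
  = (1/12)[(4) + (4) + (2) + (2) + (0) + (0)] = 12/12 = 1.
A character is irreducible iff <chi, chi> = 1, so this representation is irreducible.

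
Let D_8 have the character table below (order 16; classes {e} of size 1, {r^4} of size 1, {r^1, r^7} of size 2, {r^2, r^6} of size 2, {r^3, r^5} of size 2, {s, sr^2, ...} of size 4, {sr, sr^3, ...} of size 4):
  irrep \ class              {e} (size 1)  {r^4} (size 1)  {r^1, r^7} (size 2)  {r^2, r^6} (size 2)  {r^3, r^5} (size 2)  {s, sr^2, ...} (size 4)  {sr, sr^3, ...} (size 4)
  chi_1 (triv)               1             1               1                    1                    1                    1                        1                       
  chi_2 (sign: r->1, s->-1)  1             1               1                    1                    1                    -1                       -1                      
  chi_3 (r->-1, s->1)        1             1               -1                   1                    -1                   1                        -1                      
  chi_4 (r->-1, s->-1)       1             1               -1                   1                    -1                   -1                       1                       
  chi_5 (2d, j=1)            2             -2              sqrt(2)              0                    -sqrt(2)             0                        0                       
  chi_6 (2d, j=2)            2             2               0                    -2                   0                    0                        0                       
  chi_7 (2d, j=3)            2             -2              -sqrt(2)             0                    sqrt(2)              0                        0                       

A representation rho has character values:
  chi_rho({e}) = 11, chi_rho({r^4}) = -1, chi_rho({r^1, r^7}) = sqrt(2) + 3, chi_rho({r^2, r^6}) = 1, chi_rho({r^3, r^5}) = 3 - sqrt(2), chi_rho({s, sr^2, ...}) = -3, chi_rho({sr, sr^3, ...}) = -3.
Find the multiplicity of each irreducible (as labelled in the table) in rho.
Multiplicities: chi_1: 0, chi_2: 3, chi_3: 0, chi_4: 0, chi_5: 2, chi_6: 1, chi_7: 1.

Derivation: Use <chi_rho, chi> = (1/|G|) sum_C |C| * chi_rho(C) * conj(chi(C)) with |G| = 16 for each irreducible chi in the table:
  <chi_rho, chi_1> = (1/16)[1*(11)*conj(1) + 1*(-1)*conj(1) + 2*(sqrt(2) + 3)*conj(1) + 2*(1)*conj(1) + 2*(3 - sqrt(2))*conj(1) + 4*(-3)*conj(1) + 4*(-3)*conj(1)]
      = (1/16)[(11) + (-1) + (2*sqrt(2) + 6) + (2) + (6 - 2*sqrt(2)) + (-12) + (-12)] = 0/16 = 0
  <chi_rho, chi_2> = (1/16)[1*(11)*conj(1) + 1*(-1)*conj(1) + 2*(sqrt(2) + 3)*conj(1) + 2*(1)*conj(1) + 2*(3 - sqrt(2))*conj(1) + 4*(-3)*conj(-1) + 4*(-3)*conj(-1)]
      = (1/16)[(11) + (-1) + (2*sqrt(2) + 6) + (2) + (6 - 2*sqrt(2)) + (12) + (12)] = 48/16 = 3
  <chi_rho, chi_3> = (1/16)[1*(11)*conj(1) + 1*(-1)*conj(1) + 2*(sqrt(2) + 3)*conj(-1) + 2*(1)*conj(1) + 2*(3 - sqrt(2))*conj(-1) + 4*(-3)*conj(1) + 4*(-3)*conj(-1)]
      = (1/16)[(11) + (-1) + (-6 - 2*sqrt(2)) + (2) + (-6 + 2*sqrt(2)) + (-12) + (12)] = 0/16 = 0
  <chi_rho, chi_4> = (1/16)[1*(11)*conj(1) + 1*(-1)*conj(1) + 2*(sqrt(2) + 3)*conj(-1) + 2*(1)*conj(1) + 2*(3 - sqrt(2))*conj(-1) + 4*(-3)*conj(-1) + 4*(-3)*conj(1)]
      = (1/16)[(11) + (-1) + (-6 - 2*sqrt(2)) + (2) + (-6 + 2*sqrt(2)) + (12) + (-12)] = 0/16 = 0
  <chi_rho, chi_5> = (1/16)[1*(11)*conj(2) + 1*(-1)*conj(-2) + 2*(sqrt(2) + 3)*conj(sqrt(2)) + 2*(1)*conj(0) + 2*(3 - sqrt(2))*conj(-sqrt(2)) + 4*(-3)*conj(0) + 4*(-3)*conj(0)]
      = (1/16)[(22) + (2) + (4 + 6*sqrt(2)) + (0) + (4 - 6*sqrt(2)) + (0) + (0)] = 32/16 = 2
  <chi_rho, chi_6> = (1/16)[1*(11)*conj(2) + 1*(-1)*conj(2) + 2*(sqrt(2) + 3)*conj(0) + 2*(1)*conj(-2) + 2*(3 - sqrt(2))*conj(0) + 4*(-3)*conj(0) + 4*(-3)*conj(0)]
      = (1/16)[(22) + (-2) + (0) + (-4) + (0) + (0) + (0)] = 16/16 = 1
  <chi_rho, chi_7> = (1/16)[1*(11)*conj(2) + 1*(-1)*conj(-2) + 2*(sqrt(2) + 3)*conj(-sqrt(2)) + 2*(1)*conj(0) + 2*(3 - sqrt(2))*conj(sqrt(2)) + 4*(-3)*conj(0) + 4*(-3)*conj(0)]
      = (1/16)[(22) + (2) + (-6*sqrt(2) - 4) + (0) + (-4 + 6*sqrt(2)) + (0) + (0)] = 16/16 = 1
Dimension check: dim(rho) = sum (mult * dim) = 0*1 + 3*1 + 0*1 + 0*1 + 2*2 + 1*2 + 1*2 = 11 = chi_rho(e) = 11.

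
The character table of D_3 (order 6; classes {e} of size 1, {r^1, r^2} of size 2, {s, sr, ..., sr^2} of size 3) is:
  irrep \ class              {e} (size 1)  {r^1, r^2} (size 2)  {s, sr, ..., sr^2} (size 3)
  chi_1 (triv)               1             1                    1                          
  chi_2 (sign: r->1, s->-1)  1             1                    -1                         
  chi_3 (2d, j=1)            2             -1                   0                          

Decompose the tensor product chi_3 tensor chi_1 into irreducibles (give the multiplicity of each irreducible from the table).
chi_3 tensor chi_1 = chi_3 (all other irreducibles have multiplicity 0).

Argument: The character of a tensor product is the pointwise product (chi_3 * chi_1)(C) = chi_3(C) * chi_1(C):
  {e}: (2)*(1), {r^1, r^2}: (-1)*(1), {s, sr, ..., sr^2}: (0)*(1)
so (chi_3 * chi_1) takes values
  {e} -> 2, {r^1, r^2} -> -1, {s, sr, ..., sr^2} -> 0.
Now take the inner product of this character with each irreducible chi from the table, <chi_3*chi_1, chi> = (1/6) sum_C |C| (chi_3*chi_1)(C) conj(chi(C)):
  <chi_3*chi_1, chi_1> = (1/6)[1*(2)*conj(1) + 2*(-1)*conj(1) + 3*(0)*conj(1)]
      = (1/6)[(2) + (-2) + (0)] = 0/6 = 0
  <chi_3*chi_1, chi_2> = (1/6)[1*(2)*conj(1) + 2*(-1)*conj(1) + 3*(0)*conj(-1)]
      = (1/6)[(2) + (-2) + (0)] = 0/6 = 0
  <chi_3*chi_1, chi_3> = (1/6)[1*(2)*conj(2) + 2*(-1)*conj(-1) + 3*(0)*conj(0)]
      = (1/6)[(4) + (2) + (0)] = 6/6 = 1
Hence the multiplicities are chi_3: 1. Dimension check: dim(chi_3)*dim(chi_1) = 2*1 = 2 and sum (mult * dim) = 1*2 = 2.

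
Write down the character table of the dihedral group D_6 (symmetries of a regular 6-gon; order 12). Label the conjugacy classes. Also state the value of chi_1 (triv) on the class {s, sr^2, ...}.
Conjugacy classes: {e} of size 1, {r^3} of size 1, {r^1, r^5} of size 2, {r^2, r^4} of size 2, {s, sr^2, ...} of size 3, {sr, sr^3, ...} of size 3.
Character table:
  irrep \ class              {e} (size 1)  {r^3} (size 1)  {r^1, r^5} (size 2)  {r^2, r^4} (size 2)  {s, sr^2, ...} (size 3)  {sr, sr^3, ...} (size 3)
  chi_1 (triv)               1             1               1                    1                    1                        1                       
  chi_2 (sign: r->1, s->-1)  1             1               1                    1                    -1                       -1                      
  chi_3 (r->-1, s->1)        1             -1              -1                   1                    1                        -1                      
  chi_4 (r->-1, s->-1)       1             -1              -1                   1                    -1                       1                       
  chi_5 (2d, j=1)            2             -2              1                    -1                   0                        0                       
  chi_6 (2d, j=2)            2             2               -1                   -1                   0                        0                       

Spot check: chi_1 (triv) on {s, sr^2, ...} = 1.

Why: D_6 has order 2*6 = 12 with 6 conjugacy classes, hence 6 irreducibles. Sum of squared dims 1 + 1 + 1 + 1 + 4 + 4 = 12 = |G|. Linear characters come from the abelianisation; the 2-dimensional irreps have character r^k -> 2*cos(2*pi*j*k/6), reflections -> 0.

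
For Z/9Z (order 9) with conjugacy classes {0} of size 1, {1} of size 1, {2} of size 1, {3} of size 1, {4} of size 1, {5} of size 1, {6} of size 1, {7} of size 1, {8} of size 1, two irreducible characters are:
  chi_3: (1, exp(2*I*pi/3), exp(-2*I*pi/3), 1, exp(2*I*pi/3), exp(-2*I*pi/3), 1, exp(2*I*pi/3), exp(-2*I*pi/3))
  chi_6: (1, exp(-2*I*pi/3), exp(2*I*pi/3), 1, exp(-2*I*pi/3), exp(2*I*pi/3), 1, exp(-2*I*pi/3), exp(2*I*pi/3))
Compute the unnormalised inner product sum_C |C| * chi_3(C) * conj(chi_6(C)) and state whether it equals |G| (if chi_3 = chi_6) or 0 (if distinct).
Sum = 0; so <chi_3, chi_6> = 0 (distinct irreducibles are orthogonal).

Compute term by term over conjugacy classes (|C| * chi_3(C) * conj(chi_6(C))):
  1*(1)*conj(1) + 1*(exp(2*I*pi/3))*conj(exp(-2*I*pi/3)) + 1*(exp(-2*I*pi/3))*conj(exp(2*I*pi/3)) + 1*(1)*conj(1) + 1*(exp(2*I*pi/3))*conj(exp(-2*I*pi/3)) + 1*(exp(-2*I*pi/3))*conj(exp(2*I*pi/3)) + 1*(1)*conj(1) + 1*(exp(2*I*pi/3))*conj(exp(-2*I*pi/3)) + 1*(exp(-2*I*pi/3))*conj(exp(2*I*pi/3))
  = (1) + (exp(-2*I*pi/3)) + (exp(2*I*pi/3)) + (1) + (exp(-2*I*pi/3)) + (exp(2*I*pi/3)) + (1) + (exp(-2*I*pi/3)) + (exp(2*I*pi/3))
  = 0.
(Exp terms are combined using exp(i*s)*conj(exp(i*t)) = exp(i*(s-t)), and sums of them are collapsed using the identity that for every m > 1 the m distinct m-th roots of unity sum to 0, e.g. 1 + exp(2*I*pi/3) + exp(-2*I*pi/3) = 0.)
Dividing by |G| = 9 gives 0/9 = 0, matching the row-orthogonality relation <chi_3, chi_6> = [chi_3 = chi_6].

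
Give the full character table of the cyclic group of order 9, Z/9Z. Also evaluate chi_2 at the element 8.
Character table of Z/9Z (irreps indexed chi_0,...,chi_8 with chi_k(m) = zeta_9^(k*m), zeta_9 = exp(2*pi*i/9)):
  irrep \ class  {0} (size 1)  {1} (size 1)    {2} (size 1)    {3} (size 1)    {4} (size 1)    {5} (size 1)    {6} (size 1)    {7} (size 1)    {8} (size 1)  
  chi_0          1             1               1               1               1               1               1               1               1             
  chi_1          1             exp(2*I*pi/9)   exp(4*I*pi/9)   exp(2*I*pi/3)   exp(8*I*pi/9)   exp(-8*I*pi/9)  exp(-2*I*pi/3)  exp(-4*I*pi/9)  exp(-2*I*pi/9)
  chi_2          1             exp(4*I*pi/9)   exp(8*I*pi/9)   exp(-2*I*pi/3)  exp(-2*I*pi/9)  exp(2*I*pi/9)   exp(2*I*pi/3)   exp(-8*I*pi/9)  exp(-4*I*pi/9)
  chi_3          1             exp(2*I*pi/3)   exp(-2*I*pi/3)  1               exp(2*I*pi/3)   exp(-2*I*pi/3)  1               exp(2*I*pi/3)   exp(-2*I*pi/3)
  chi_4          1             exp(8*I*pi/9)   exp(-2*I*pi/9)  exp(2*I*pi/3)   exp(-4*I*pi/9)  exp(4*I*pi/9)   exp(-2*I*pi/3)  exp(2*I*pi/9)   exp(-8*I*pi/9)
  chi_5          1             exp(-8*I*pi/9)  exp(2*I*pi/9)   exp(-2*I*pi/3)  exp(4*I*pi/9)   exp(-4*I*pi/9)  exp(2*I*pi/3)   exp(-2*I*pi/9)  exp(8*I*pi/9) 
  chi_6          1             exp(-2*I*pi/3)  exp(2*I*pi/3)   1               exp(-2*I*pi/3)  exp(2*I*pi/3)   1               exp(-2*I*pi/3)  exp(2*I*pi/3) 
  chi_7          1             exp(-4*I*pi/9)  exp(-8*I*pi/9)  exp(2*I*pi/3)   exp(2*I*pi/9)   exp(-2*I*pi/9)  exp(-2*I*pi/3)  exp(8*I*pi/9)   exp(4*I*pi/9) 
  chi_8          1             exp(-2*I*pi/9)  exp(-4*I*pi/9)  exp(-2*I*pi/3)  exp(-8*I*pi/9)  exp(8*I*pi/9)   exp(2*I*pi/3)   exp(4*I*pi/9)   exp(2*I*pi/9) 

Spot check: chi_2(8) = zeta_9^(2*8) = zeta_9^16 = exp(-4*I*pi/9).

Derivation: Z/9Z is abelian, so all 9 irreducible complex representations are 1-dimensional. They are given by chi_k(m) = zeta_9^(k*m) for k = 0,...,8. Row orthogonality: sum_m chi_k(m) conj(chi_l(m)) = 9 * [k = l].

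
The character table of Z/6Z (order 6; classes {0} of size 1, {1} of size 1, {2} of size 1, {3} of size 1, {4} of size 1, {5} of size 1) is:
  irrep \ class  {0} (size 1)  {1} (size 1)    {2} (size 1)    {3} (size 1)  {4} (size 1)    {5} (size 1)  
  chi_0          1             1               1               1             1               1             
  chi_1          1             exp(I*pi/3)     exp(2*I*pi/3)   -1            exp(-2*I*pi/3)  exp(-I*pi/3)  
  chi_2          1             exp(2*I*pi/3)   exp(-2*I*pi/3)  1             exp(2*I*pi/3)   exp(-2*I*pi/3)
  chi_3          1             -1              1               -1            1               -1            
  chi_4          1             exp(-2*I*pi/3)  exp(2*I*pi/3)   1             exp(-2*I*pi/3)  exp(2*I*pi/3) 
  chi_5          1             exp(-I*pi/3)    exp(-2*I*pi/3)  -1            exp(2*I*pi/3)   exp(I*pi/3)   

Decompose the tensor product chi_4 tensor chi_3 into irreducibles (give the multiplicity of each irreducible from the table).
chi_4 tensor chi_3 = chi_1 (all other irreducibles have multiplicity 0).

Why: The character of a tensor product is the pointwise product (chi_4 * chi_3)(C) = chi_4(C) * chi_3(C):
  {0}: (1)*(1), {1}: (exp(-2*I*pi/3))*(-1), {2}: (exp(2*I*pi/3))*(1), {3}: (1)*(-1), {4}: (exp(-2*I*pi/3))*(1), {5}: (exp(2*I*pi/3))*(-1)
so (chi_4 * chi_3) takes values
  {0} -> 1, {1} -> -exp(-2*I*pi/3), {2} -> exp(2*I*pi/3), {3} -> -1, {4} -> exp(-2*I*pi/3), {5} -> -exp(2*I*pi/3).
Now take the inner product of this character with each irreducible chi from the table, <chi_4*chi_3, chi> = (1/6) sum_C |C| (chi_4*chi_3)(C) conj(chi(C)):
  <chi_4*chi_3, chi_0> = (1/6)[1*(1)*conj(1) + 1*(-exp(-2*I*pi/3))*conj(1) + 1*(exp(2*I*pi/3))*conj(1) + 1*(-1)*conj(1) + 1*(exp(-2*I*pi/3))*conj(1) + 1*(-exp(2*I*pi/3))*conj(1)]
      = (1/6)[(1) + (-exp(-2*I*pi/3)) + (exp(2*I*pi/3)) + (-1) + (exp(-2*I*pi/3)) + (-exp(2*I*pi/3))] = 0/6 = 0
  <chi_4*chi_3, chi_1> = (1/6)[1*(1)*conj(1) + 1*(-exp(-2*I*pi/3))*conj(exp(I*pi/3)) + 1*(exp(2*I*pi/3))*conj(exp(2*I*pi/3)) + 1*(-1)*conj(-1) + 1*(exp(-2*I*pi/3))*conj(exp(-2*I*pi/3)) + 1*(-exp(2*I*pi/3))*conj(exp(-I*pi/3))]
      = (1/6)[(1) + (1) + (1) + (1) + (1) + (1)] = 6/6 = 1
  <chi_4*chi_3, chi_2> = (1/6)[1*(1)*conj(1) + 1*(-exp(-2*I*pi/3))*conj(exp(2*I*pi/3)) + 1*(exp(2*I*pi/3))*conj(exp(-2*I*pi/3)) + 1*(-1)*conj(1) + 1*(exp(-2*I*pi/3))*conj(exp(2*I*pi/3)) + 1*(-exp(2*I*pi/3))*conj(exp(-2*I*pi/3))]
      = (1/6)[(1) + (-exp(2*I*pi/3)) + (exp(-2*I*pi/3)) + (-1) + (exp(2*I*pi/3)) + (-exp(-2*I*pi/3))] = 0/6 = 0
  <chi_4*chi_3, chi_3> = (1/6)[1*(1)*conj(1) + 1*(-exp(-2*I*pi/3))*conj(-1) + 1*(exp(2*I*pi/3))*conj(1) + 1*(-1)*conj(-1) + 1*(exp(-2*I*pi/3))*conj(1) + 1*(-exp(2*I*pi/3))*conj(-1)]
      = (1/6)[(1) + (exp(-2*I*pi/3)) + (exp(2*I*pi/3)) + (1) + (exp(-2*I*pi/3)) + (exp(2*I*pi/3))] = 0/6 = 0
  <chi_4*chi_3, chi_4> = (1/6)[1*(1)*conj(1) + 1*(-exp(-2*I*pi/3))*conj(exp(-2*I*pi/3)) + 1*(exp(2*I*pi/3))*conj(exp(2*I*pi/3)) + 1*(-1)*conj(1) + 1*(exp(-2*I*pi/3))*conj(exp(-2*I*pi/3)) + 1*(-exp(2*I*pi/3))*conj(exp(2*I*pi/3))]
      = (1/6)[(1) + (-1) + (1) + (-1) + (1) + (-1)] = 0/6 = 0
  <chi_4*chi_3, chi_5> = (1/6)[1*(1)*conj(1) + 1*(-exp(-2*I*pi/3))*conj(exp(-I*pi/3)) + 1*(exp(2*I*pi/3))*conj(exp(-2*I*pi/3)) + 1*(-1)*conj(-1) + 1*(exp(-2*I*pi/3))*conj(exp(2*I*pi/3)) + 1*(-exp(2*I*pi/3))*conj(exp(I*pi/3))]
      = (1/6)[(1) + (-exp(-I*pi/3)) + (exp(-2*I*pi/3)) + (1) + (exp(2*I*pi/3)) + (-exp(I*pi/3))] = 0/6 = 0
(Exp terms are combined using exp(i*s)*conj(exp(i*t)) = exp(i*(s-t)), and sums of them are collapsed using the identity that for every m > 1 the m distinct m-th roots of unity sum to 0, e.g. 1 + exp(2*I*pi/3) + exp(-2*I*pi/3) = 0.)
Hence the multiplicities are chi_1: 1. Dimension check: dim(chi_4)*dim(chi_3) = 1*1 = 1 and sum (mult * dim) = 1*1 = 1.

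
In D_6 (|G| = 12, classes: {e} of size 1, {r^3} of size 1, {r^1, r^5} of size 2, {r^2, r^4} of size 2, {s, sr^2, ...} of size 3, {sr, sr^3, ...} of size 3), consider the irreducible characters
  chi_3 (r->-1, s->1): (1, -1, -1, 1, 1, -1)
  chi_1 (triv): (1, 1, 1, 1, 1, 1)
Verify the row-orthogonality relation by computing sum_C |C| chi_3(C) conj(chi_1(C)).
Sum = 0; so <chi_3, chi_1> = 0 (distinct irreducibles are orthogonal).

Derivation: Compute term by term over conjugacy classes (|C| * chi_3(C) * conj(chi_1(C))):
  1*(1)*conj(1) + 1*(-1)*conj(1) + 2*(-1)*conj(1) + 2*(1)*conj(1) + 3*(1)*conj(1) + 3*(-1)*conj(1)
  = (1) + (-1) + (-2) + (2) + (3) + (-3)
  = 0.
Dividing by |G| = 12 gives 0/12 = 0, matching the row-orthogonality relation <chi_3, chi_1> = [chi_3 = chi_1].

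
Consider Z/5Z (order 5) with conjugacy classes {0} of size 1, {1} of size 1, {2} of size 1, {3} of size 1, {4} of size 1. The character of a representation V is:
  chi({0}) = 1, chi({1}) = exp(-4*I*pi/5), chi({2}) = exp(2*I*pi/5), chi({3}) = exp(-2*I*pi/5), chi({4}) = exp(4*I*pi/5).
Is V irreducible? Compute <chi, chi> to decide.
Irreducible: <chi, chi> = 1.

Reasoning: <chi, chi> = (1/|G|) sum_C |C| * |chi(C)|^2 = (1/5)[1*|1|^2 + 1*|exp(-4*I*pi/5)|^2 + 1*|exp(2*I*pi/5)|^2 + 1*|exp(-2*I*pi/5)|^2 + 1*|exp(4*I*pi/5)|^2]
  = (1/5)[(1) + (1) + (1) + (1) + (1)] = 5/5 = 1.
(Exp terms are combined using exp(i*s)*conj(exp(i*t)) = exp(i*(s-t)), and sums of them are collapsed using the identity that for every m > 1 the m distinct m-th roots of unity sum to 0, e.g. 1 + exp(2*I*pi/3) + exp(-2*I*pi/3) = 0.)
A character is irreducible iff <chi, chi> = 1, so this representation is irreducible.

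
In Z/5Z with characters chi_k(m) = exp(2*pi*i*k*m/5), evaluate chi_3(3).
chi_3(3) = zeta_5^9 = exp(-2*I*pi/5)

Derivation: chi_3(3) = zeta_5^(3*3) = zeta_5^9. Since zeta_5^5 = 1, this equals zeta_5^4 = exp(2*pi*i*4/5) = exp(-2*I*pi/5).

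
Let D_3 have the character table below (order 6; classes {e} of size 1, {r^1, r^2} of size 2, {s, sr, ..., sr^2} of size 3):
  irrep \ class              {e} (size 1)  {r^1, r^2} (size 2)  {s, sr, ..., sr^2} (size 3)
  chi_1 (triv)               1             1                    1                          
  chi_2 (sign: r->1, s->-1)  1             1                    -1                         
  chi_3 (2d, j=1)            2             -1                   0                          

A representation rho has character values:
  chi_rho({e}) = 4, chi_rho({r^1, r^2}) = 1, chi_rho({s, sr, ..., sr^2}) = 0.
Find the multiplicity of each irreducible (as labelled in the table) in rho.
Multiplicities: chi_1: 1, chi_2: 1, chi_3: 1.

Working: Use <chi_rho, chi> = (1/|G|) sum_C |C| * chi_rho(C) * conj(chi(C)) with |G| = 6 for each irreducible chi in the table:
  <chi_rho, chi_1> = (1/6)[1*(4)*conj(1) + 2*(1)*conj(1) + 3*(0)*conj(1)]
      = (1/6)[(4) + (2) + (0)] = 6/6 = 1
  <chi_rho, chi_2> = (1/6)[1*(4)*conj(1) + 2*(1)*conj(1) + 3*(0)*conj(-1)]
      = (1/6)[(4) + (2) + (0)] = 6/6 = 1
  <chi_rho, chi_3> = (1/6)[1*(4)*conj(2) + 2*(1)*conj(-1) + 3*(0)*conj(0)]
      = (1/6)[(8) + (-2) + (0)] = 6/6 = 1
Dimension check: dim(rho) = sum (mult * dim) = 1*1 + 1*1 + 1*2 = 4 = chi_rho(e) = 4.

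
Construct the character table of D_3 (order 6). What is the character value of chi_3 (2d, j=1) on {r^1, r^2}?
Conjugacy classes: {e} of size 1, {r^1, r^2} of size 2, {s, sr, ..., sr^2} of size 3.
Character table:
  irrep \ class              {e} (size 1)  {r^1, r^2} (size 2)  {s, sr, ..., sr^2} (size 3)
  chi_1 (triv)               1             1                    1                          
  chi_2 (sign: r->1, s->-1)  1             1                    -1                         
  chi_3 (2d, j=1)            2             -1                   0                          

Spot check: chi_3 (2d, j=1) on {r^1, r^2} = -1.

D_3 has order 2*3 = 6 with 3 conjugacy classes, hence 3 irreducibles. Sum of squared dims 1 + 1 + 4 = 6 = |G|. Linear characters come from the abelianisation; the 2-dimensional irreps have character r^k -> 2*cos(2*pi*j*k/3), reflections -> 0.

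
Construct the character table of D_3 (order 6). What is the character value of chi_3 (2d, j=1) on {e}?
Conjugacy classes: {e} of size 1, {r^1, r^2} of size 2, {s, sr, ..., sr^2} of size 3.
Character table:
  irrep \ class              {e} (size 1)  {r^1, r^2} (size 2)  {s, sr, ..., sr^2} (size 3)
  chi_1 (triv)               1             1                    1                          
  chi_2 (sign: r->1, s->-1)  1             1                    -1                         
  chi_3 (2d, j=1)            2             -1                   0                          

Spot check: chi_3 (2d, j=1) on {e} = 2.

Argument: D_3 has order 2*3 = 6 with 3 conjugacy classes, hence 3 irreducibles. Sum of squared dims 1 + 1 + 4 = 6 = |G|. Linear characters come from the abelianisation; the 2-dimensional irreps have character r^k -> 2*cos(2*pi*j*k/3), reflections -> 0.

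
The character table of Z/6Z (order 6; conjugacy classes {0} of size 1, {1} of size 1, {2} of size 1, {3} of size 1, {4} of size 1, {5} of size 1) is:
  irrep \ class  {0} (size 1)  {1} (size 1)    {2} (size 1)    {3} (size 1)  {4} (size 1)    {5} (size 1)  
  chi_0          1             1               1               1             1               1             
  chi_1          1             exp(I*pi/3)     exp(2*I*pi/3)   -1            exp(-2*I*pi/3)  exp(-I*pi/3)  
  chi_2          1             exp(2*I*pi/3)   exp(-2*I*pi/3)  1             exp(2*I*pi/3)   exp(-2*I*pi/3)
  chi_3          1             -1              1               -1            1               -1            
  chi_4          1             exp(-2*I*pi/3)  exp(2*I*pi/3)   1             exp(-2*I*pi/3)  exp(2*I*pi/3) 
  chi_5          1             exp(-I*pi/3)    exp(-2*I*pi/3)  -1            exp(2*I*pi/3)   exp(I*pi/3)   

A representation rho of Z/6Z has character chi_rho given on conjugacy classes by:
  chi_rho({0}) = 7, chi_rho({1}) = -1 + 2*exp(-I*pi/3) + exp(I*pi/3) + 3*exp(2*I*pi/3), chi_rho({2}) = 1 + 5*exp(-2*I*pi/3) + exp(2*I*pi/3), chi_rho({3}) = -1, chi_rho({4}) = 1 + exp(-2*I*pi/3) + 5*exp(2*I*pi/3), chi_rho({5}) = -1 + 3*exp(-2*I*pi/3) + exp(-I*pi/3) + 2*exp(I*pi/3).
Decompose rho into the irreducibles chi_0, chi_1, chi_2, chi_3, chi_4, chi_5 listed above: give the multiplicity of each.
Multiplicities: chi_0: 0, chi_1: 1, chi_2: 3, chi_3: 1, chi_4: 0, chi_5: 2.

Reasoning: Use <chi_rho, chi> = (1/|G|) sum_C |C| * chi_rho(C) * conj(chi(C)) with |G| = 6 for each irreducible chi in the table:
  <chi_rho, chi_0> = (1/6)[1*(7)*conj(1) + 1*(-1 + 2*exp(-I*pi/3) + exp(I*pi/3) + 3*exp(2*I*pi/3))*conj(1) + 1*(1 + 5*exp(-2*I*pi/3) + exp(2*I*pi/3))*conj(1) + 1*(-1)*conj(1) + 1*(1 + exp(-2*I*pi/3) + 5*exp(2*I*pi/3))*conj(1) + 1*(-1 + 3*exp(-2*I*pi/3) + exp(-I*pi/3) + 2*exp(I*pi/3))*conj(1)]
      = (1/6)[(7) + (-1 + 2*exp(-I*pi/3) + exp(I*pi/3) + 3*exp(2*I*pi/3)) + (1 + 5*exp(-2*I*pi/3) + exp(2*I*pi/3)) + (-1) + (1 + exp(-2*I*pi/3) + 5*exp(2*I*pi/3)) + (-1 + 3*exp(-2*I*pi/3) + exp(-I*pi/3) + 2*exp(I*pi/3))] = 0/6 = 0
  <chi_rho, chi_1> = (1/6)[1*(7)*conj(1) + 1*(-1 + 2*exp(-I*pi/3) + exp(I*pi/3) + 3*exp(2*I*pi/3))*conj(exp(I*pi/3)) + 1*(1 + 5*exp(-2*I*pi/3) + exp(2*I*pi/3))*conj(exp(2*I*pi/3)) + 1*(-1)*conj(-1) + 1*(1 + exp(-2*I*pi/3) + 5*exp(2*I*pi/3))*conj(exp(-2*I*pi/3)) + 1*(-1 + 3*exp(-2*I*pi/3) + exp(-I*pi/3) + 2*exp(I*pi/3))*conj(exp(-I*pi/3))]
      = (1/6)[(7) + (1 + 2*exp(-2*I*pi/3) - exp(-I*pi/3) + 3*exp(I*pi/3)) + (1 + exp(-2*I*pi/3) + 5*exp(2*I*pi/3)) + (1) + (1 + 5*exp(-2*I*pi/3) + exp(2*I*pi/3)) + (1 + 3*exp(-I*pi/3) - exp(I*pi/3) + 2*exp(2*I*pi/3))] = 6/6 = 1
  <chi_rho, chi_2> = (1/6)[1*(7)*conj(1) + 1*(-1 + 2*exp(-I*pi/3) + exp(I*pi/3) + 3*exp(2*I*pi/3))*conj(exp(2*I*pi/3)) + 1*(1 + 5*exp(-2*I*pi/3) + exp(2*I*pi/3))*conj(exp(-2*I*pi/3)) + 1*(-1)*conj(1) + 1*(1 + exp(-2*I*pi/3) + 5*exp(2*I*pi/3))*conj(exp(2*I*pi/3)) + 1*(-1 + 3*exp(-2*I*pi/3) + exp(-I*pi/3) + 2*exp(I*pi/3))*conj(exp(-2*I*pi/3))]
      = (1/6)[(7) + (2) + (4) + (-1) + (4) + (2)] = 18/6 = 3
  <chi_rho, chi_3> = (1/6)[1*(7)*conj(1) + 1*(-1 + 2*exp(-I*pi/3) + exp(I*pi/3) + 3*exp(2*I*pi/3))*conj(-1) + 1*(1 + 5*exp(-2*I*pi/3) + exp(2*I*pi/3))*conj(1) + 1*(-1)*conj(-1) + 1*(1 + exp(-2*I*pi/3) + 5*exp(2*I*pi/3))*conj(1) + 1*(-1 + 3*exp(-2*I*pi/3) + exp(-I*pi/3) + 2*exp(I*pi/3))*conj(-1)]
      = (1/6)[(7) + (1 - 3*exp(2*I*pi/3) - exp(I*pi/3) - 2*exp(-I*pi/3)) + (1 + 5*exp(-2*I*pi/3) + exp(2*I*pi/3)) + (1) + (1 + exp(-2*I*pi/3) + 5*exp(2*I*pi/3)) + (1 - 2*exp(I*pi/3) - exp(-I*pi/3) - 3*exp(-2*I*pi/3))] = 6/6 = 1
  <chi_rho, chi_4> = (1/6)[1*(7)*conj(1) + 1*(-1 + 2*exp(-I*pi/3) + exp(I*pi/3) + 3*exp(2*I*pi/3))*conj(exp(-2*I*pi/3)) + 1*(1 + 5*exp(-2*I*pi/3) + exp(2*I*pi/3))*conj(exp(2*I*pi/3)) + 1*(-1)*conj(1) + 1*(1 + exp(-2*I*pi/3) + 5*exp(2*I*pi/3))*conj(exp(-2*I*pi/3)) + 1*(-1 + 3*exp(-2*I*pi/3) + exp(-I*pi/3) + 2*exp(I*pi/3))*conj(exp(2*I*pi/3))]
      = (1/6)[(7) + (-1 + 3*exp(-2*I*pi/3) - exp(2*I*pi/3) + 2*exp(I*pi/3)) + (1 + exp(-2*I*pi/3) + 5*exp(2*I*pi/3)) + (-1) + (1 + 5*exp(-2*I*pi/3) + exp(2*I*pi/3)) + (-1 + 2*exp(-I*pi/3) - exp(-2*I*pi/3) + 3*exp(2*I*pi/3))] = 0/6 = 0
  <chi_rho, chi_5> = (1/6)[1*(7)*conj(1) + 1*(-1 + 2*exp(-I*pi/3) + exp(I*pi/3) + 3*exp(2*I*pi/3))*conj(exp(-I*pi/3)) + 1*(1 + 5*exp(-2*I*pi/3) + exp(2*I*pi/3))*conj(exp(-2*I*pi/3)) + 1*(-1)*conj(-1) + 1*(1 + exp(-2*I*pi/3) + 5*exp(2*I*pi/3))*conj(exp(2*I*pi/3)) + 1*(-1 + 3*exp(-2*I*pi/3) + exp(-I*pi/3) + 2*exp(I*pi/3))*conj(exp(I*pi/3))]
      = (1/6)[(7) + (-2) + (4) + (1) + (4) + (-2)] = 12/6 = 2
(Exp terms are combined using exp(i*s)*conj(exp(i*t)) = exp(i*(s-t)), and sums of them are collapsed using the identity that for every m > 1 the m distinct m-th roots of unity sum to 0, e.g. 1 + exp(2*I*pi/3) + exp(-2*I*pi/3) = 0.)
Dimension check: dim(rho) = sum (mult * dim) = 0*1 + 1*1 + 3*1 + 1*1 + 0*1 + 2*1 = 7 = chi_rho(e) = 7.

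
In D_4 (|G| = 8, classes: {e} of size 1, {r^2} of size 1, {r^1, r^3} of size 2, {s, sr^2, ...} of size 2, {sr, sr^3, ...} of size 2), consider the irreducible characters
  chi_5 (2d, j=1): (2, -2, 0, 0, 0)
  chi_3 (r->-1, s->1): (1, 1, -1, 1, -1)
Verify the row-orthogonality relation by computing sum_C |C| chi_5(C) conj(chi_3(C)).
Sum = 0; so <chi_5, chi_3> = 0 (distinct irreducibles are orthogonal).

Derivation: Compute term by term over conjugacy classes (|C| * chi_5(C) * conj(chi_3(C))):
  1*(2)*conj(1) + 1*(-2)*conj(1) + 2*(0)*conj(-1) + 2*(0)*conj(1) + 2*(0)*conj(-1)
  = (2) + (-2) + (0) + (0) + (0)
  = 0.
Dividing by |G| = 8 gives 0/8 = 0, matching the row-orthogonality relation <chi_5, chi_3> = [chi_5 = chi_3].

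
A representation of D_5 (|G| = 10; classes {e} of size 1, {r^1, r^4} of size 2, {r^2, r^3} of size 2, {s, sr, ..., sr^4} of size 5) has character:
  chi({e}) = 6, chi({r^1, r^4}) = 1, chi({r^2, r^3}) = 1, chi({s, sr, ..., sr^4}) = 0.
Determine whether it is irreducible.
Not irreducible (reducible): <chi, chi> = 4 > 1.

Why: <chi, chi> = (1/|G|) sum_C |C| * |chi(C)|^2 = (1/10)[1*|6|^2 + 2*|1|^2 + 2*|1|^2 + 5*|0|^2]
  = (1/10)[(36) + (2) + (2) + (0)] = 40/10 = 4.
A character is irreducible iff <chi, chi> = 1, so this representation is reducible.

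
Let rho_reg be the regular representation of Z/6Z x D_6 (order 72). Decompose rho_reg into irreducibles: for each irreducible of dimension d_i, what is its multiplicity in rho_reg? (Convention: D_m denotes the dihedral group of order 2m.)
Each irreducible V_i of dimension d_i appears with multiplicity d_i, i.e. rho_reg = (direct sum over all irreducibles V_i) d_i V_i. The irreducible dimensions for Z/6Z x D_6 are 1, 1, 1, 1, 1, 1, 1, 1, 1, 1, 1, 1, 1, 1, 1, 1, 1, 1, 1, 1, 1, 1, 1, 1, 2, 2, 2, 2, 2, 2, 2, 2, 2, 2, 2, 2: 24 irreducibles of dimension 1, each with multiplicity 1; 12 irreducibles of dimension 2, each with multiplicity 2. Total dimension 24*1*1 + 12*2*2 = 72 = |G|.

Explanation: General theorem: in the regular representation of a finite group G, each irreducible appears with multiplicity equal to its dimension. Check: dim(rho_reg) = sum d_i^2 = 1 + 1 + 1 + 1 + 1 + 1 + 1 + 1 + 1 + 1 + 1 + 1 + 1 + 1 + 1 + 1 + 1 + 1 + 1 + 1 + 1 + 1 + 1 + 1 + 4 + 4 + 4 + 4 + 4 + 4 + 4 + 4 + 4 + 4 + 4 + 4 = 72 = |G|.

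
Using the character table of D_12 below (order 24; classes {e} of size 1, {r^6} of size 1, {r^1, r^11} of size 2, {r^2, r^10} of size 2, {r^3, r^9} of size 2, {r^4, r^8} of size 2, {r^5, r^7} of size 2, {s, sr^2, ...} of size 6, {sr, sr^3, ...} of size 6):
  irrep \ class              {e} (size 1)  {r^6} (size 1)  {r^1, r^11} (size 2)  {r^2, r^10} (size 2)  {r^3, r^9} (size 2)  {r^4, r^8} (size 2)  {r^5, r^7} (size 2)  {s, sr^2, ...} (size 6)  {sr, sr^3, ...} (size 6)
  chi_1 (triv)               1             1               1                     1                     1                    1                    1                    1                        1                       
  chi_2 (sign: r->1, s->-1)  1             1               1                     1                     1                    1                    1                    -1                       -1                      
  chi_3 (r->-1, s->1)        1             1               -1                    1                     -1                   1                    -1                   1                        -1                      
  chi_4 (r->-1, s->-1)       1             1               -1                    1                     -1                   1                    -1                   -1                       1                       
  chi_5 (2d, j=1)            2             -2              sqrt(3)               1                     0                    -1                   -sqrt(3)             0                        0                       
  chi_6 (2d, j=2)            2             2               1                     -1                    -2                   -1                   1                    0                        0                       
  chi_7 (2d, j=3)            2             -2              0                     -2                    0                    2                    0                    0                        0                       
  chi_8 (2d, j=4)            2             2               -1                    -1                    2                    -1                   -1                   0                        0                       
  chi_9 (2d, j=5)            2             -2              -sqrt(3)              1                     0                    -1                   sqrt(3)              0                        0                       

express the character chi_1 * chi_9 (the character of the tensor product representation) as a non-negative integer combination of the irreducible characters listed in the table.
chi_1 tensor chi_9 = chi_9 (all other irreducibles have multiplicity 0).

Details: The character of a tensor product is the pointwise product (chi_1 * chi_9)(C) = chi_1(C) * chi_9(C):
  {e}: (1)*(2), {r^6}: (1)*(-2), {r^1, r^11}: (1)*(-sqrt(3)), {r^2, r^10}: (1)*(1), {r^3, r^9}: (1)*(0), {r^4, r^8}: (1)*(-1), {r^5, r^7}: (1)*(sqrt(3)), {s, sr^2, ...}: (1)*(0), {sr, sr^3, ...}: (1)*(0)
so (chi_1 * chi_9) takes values
  {e} -> 2, {r^6} -> -2, {r^1, r^11} -> -sqrt(3), {r^2, r^10} -> 1, {r^3, r^9} -> 0, {r^4, r^8} -> -1, {r^5, r^7} -> sqrt(3), {s, sr^2, ...} -> 0, {sr, sr^3, ...} -> 0.
Now take the inner product of this character with each irreducible chi from the table, <chi_1*chi_9, chi> = (1/24) sum_C |C| (chi_1*chi_9)(C) conj(chi(C)):
  <chi_1*chi_9, chi_1> = (1/24)[1*(2)*conj(1) + 1*(-2)*conj(1) + 2*(-sqrt(3))*conj(1) + 2*(1)*conj(1) + 2*(0)*conj(1) + 2*(-1)*conj(1) + 2*(sqrt(3))*conj(1) + 6*(0)*conj(1) + 6*(0)*conj(1)]
      = (1/24)[(2) + (-2) + (-2*sqrt(3)) + (2) + (0) + (-2) + (2*sqrt(3)) + (0) + (0)] = 0/24 = 0
  <chi_1*chi_9, chi_2> = (1/24)[1*(2)*conj(1) + 1*(-2)*conj(1) + 2*(-sqrt(3))*conj(1) + 2*(1)*conj(1) + 2*(0)*conj(1) + 2*(-1)*conj(1) + 2*(sqrt(3))*conj(1) + 6*(0)*conj(-1) + 6*(0)*conj(-1)]
      = (1/24)[(2) + (-2) + (-2*sqrt(3)) + (2) + (0) + (-2) + (2*sqrt(3)) + (0) + (0)] = 0/24 = 0
  <chi_1*chi_9, chi_3> = (1/24)[1*(2)*conj(1) + 1*(-2)*conj(1) + 2*(-sqrt(3))*conj(-1) + 2*(1)*conj(1) + 2*(0)*conj(-1) + 2*(-1)*conj(1) + 2*(sqrt(3))*conj(-1) + 6*(0)*conj(1) + 6*(0)*conj(-1)]
      = (1/24)[(2) + (-2) + (2*sqrt(3)) + (2) + (0) + (-2) + (-2*sqrt(3)) + (0) + (0)] = 0/24 = 0
  <chi_1*chi_9, chi_4> = (1/24)[1*(2)*conj(1) + 1*(-2)*conj(1) + 2*(-sqrt(3))*conj(-1) + 2*(1)*conj(1) + 2*(0)*conj(-1) + 2*(-1)*conj(1) + 2*(sqrt(3))*conj(-1) + 6*(0)*conj(-1) + 6*(0)*conj(1)]
      = (1/24)[(2) + (-2) + (2*sqrt(3)) + (2) + (0) + (-2) + (-2*sqrt(3)) + (0) + (0)] = 0/24 = 0
  <chi_1*chi_9, chi_5> = (1/24)[1*(2)*conj(2) + 1*(-2)*conj(-2) + 2*(-sqrt(3))*conj(sqrt(3)) + 2*(1)*conj(1) + 2*(0)*conj(0) + 2*(-1)*conj(-1) + 2*(sqrt(3))*conj(-sqrt(3)) + 6*(0)*conj(0) + 6*(0)*conj(0)]
      = (1/24)[(4) + (4) + (-6) + (2) + (0) + (2) + (-6) + (0) + (0)] = 0/24 = 0
  <chi_1*chi_9, chi_6> = (1/24)[1*(2)*conj(2) + 1*(-2)*conj(2) + 2*(-sqrt(3))*conj(1) + 2*(1)*conj(-1) + 2*(0)*conj(-2) + 2*(-1)*conj(-1) + 2*(sqrt(3))*conj(1) + 6*(0)*conj(0) + 6*(0)*conj(0)]
      = (1/24)[(4) + (-4) + (-2*sqrt(3)) + (-2) + (0) + (2) + (2*sqrt(3)) + (0) + (0)] = 0/24 = 0
  <chi_1*chi_9, chi_7> = (1/24)[1*(2)*conj(2) + 1*(-2)*conj(-2) + 2*(-sqrt(3))*conj(0) + 2*(1)*conj(-2) + 2*(0)*conj(0) + 2*(-1)*conj(2) + 2*(sqrt(3))*conj(0) + 6*(0)*conj(0) + 6*(0)*conj(0)]
      = (1/24)[(4) + (4) + (0) + (-4) + (0) + (-4) + (0) + (0) + (0)] = 0/24 = 0
  <chi_1*chi_9, chi_8> = (1/24)[1*(2)*conj(2) + 1*(-2)*conj(2) + 2*(-sqrt(3))*conj(-1) + 2*(1)*conj(-1) + 2*(0)*conj(2) + 2*(-1)*conj(-1) + 2*(sqrt(3))*conj(-1) + 6*(0)*conj(0) + 6*(0)*conj(0)]
      = (1/24)[(4) + (-4) + (2*sqrt(3)) + (-2) + (0) + (2) + (-2*sqrt(3)) + (0) + (0)] = 0/24 = 0
  <chi_1*chi_9, chi_9> = (1/24)[1*(2)*conj(2) + 1*(-2)*conj(-2) + 2*(-sqrt(3))*conj(-sqrt(3)) + 2*(1)*conj(1) + 2*(0)*conj(0) + 2*(-1)*conj(-1) + 2*(sqrt(3))*conj(sqrt(3)) + 6*(0)*conj(0) + 6*(0)*conj(0)]
      = (1/24)[(4) + (4) + (6) + (2) + (0) + (2) + (6) + (0) + (0)] = 24/24 = 1
Hence the multiplicities are chi_9: 1. Dimension check: dim(chi_1)*dim(chi_9) = 1*2 = 2 and sum (mult * dim) = 1*2 = 2.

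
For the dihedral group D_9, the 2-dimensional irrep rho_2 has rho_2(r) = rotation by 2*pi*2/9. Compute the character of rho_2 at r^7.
chi_{rho_2}(r^7) = 2*cos(2*pi*2*7/9) = -2*cos(pi/9)

Derivation: rho_2(r^7) is rotation by angle 2*pi*2*7/9, whose trace is 2*cos(2*pi*2*7/9) = -2*cos(pi/9).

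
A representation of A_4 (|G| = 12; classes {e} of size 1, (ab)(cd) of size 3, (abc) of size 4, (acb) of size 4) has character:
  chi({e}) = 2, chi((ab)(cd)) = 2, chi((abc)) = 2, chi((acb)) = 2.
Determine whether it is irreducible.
Not irreducible (reducible): <chi, chi> = 4 > 1.

Reasoning: <chi, chi> = (1/|G|) sum_C |C| * |chi(C)|^2 = (1/12)[1*|2|^2 + 3*|2|^2 + 4*|2|^2 + 4*|2|^2]
  = (1/12)[(4) + (12) + (16) + (16)] = 48/12 = 4.
(Exp terms are combined using exp(i*s)*conj(exp(i*t)) = exp(i*(s-t)), and sums of them are collapsed using the identity that for every m > 1 the m distinct m-th roots of unity sum to 0, e.g. 1 + exp(2*I*pi/3) + exp(-2*I*pi/3) = 0.)
A character is irreducible iff <chi, chi> = 1, so this representation is reducible.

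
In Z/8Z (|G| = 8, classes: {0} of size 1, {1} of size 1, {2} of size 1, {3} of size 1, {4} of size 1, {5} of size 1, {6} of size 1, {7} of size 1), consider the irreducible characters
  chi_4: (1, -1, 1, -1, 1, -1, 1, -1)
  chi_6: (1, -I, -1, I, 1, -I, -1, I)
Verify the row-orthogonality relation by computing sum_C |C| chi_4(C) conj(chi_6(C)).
Sum = 0; so <chi_4, chi_6> = 0 (distinct irreducibles are orthogonal).

Reasoning: Compute term by term over conjugacy classes (|C| * chi_4(C) * conj(chi_6(C))):
  1*(1)*conj(1) + 1*(-1)*conj(-I) + 1*(1)*conj(-1) + 1*(-1)*conj(I) + 1*(1)*conj(1) + 1*(-1)*conj(-I) + 1*(1)*conj(-1) + 1*(-1)*conj(I)
  = (1) + (-I) + (-1) + (I) + (1) + (-I) + (-1) + (I)
  = 0.
(Exp terms are combined using exp(i*s)*conj(exp(i*t)) = exp(i*(s-t)), and sums of them are collapsed using the identity that for every m > 1 the m distinct m-th roots of unity sum to 0, e.g. 1 + exp(2*I*pi/3) + exp(-2*I*pi/3) = 0.)
Dividing by |G| = 8 gives 0/8 = 0, matching the row-orthogonality relation <chi_4, chi_6> = [chi_4 = chi_6].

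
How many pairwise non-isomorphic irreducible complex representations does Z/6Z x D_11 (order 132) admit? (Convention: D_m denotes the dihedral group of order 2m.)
42

Details: The number of irreducible complex representations of a finite group equals its number of conjugacy classes. For a direct product, #classes(G x H) = #classes(G) * #classes(H). Z/6Z has 6 classes (abelian), D_11 has 7 classes, so 6 * 7 = 42, so Z/6Z x D_11 (order 132) has exactly 42 irreducible complex representations.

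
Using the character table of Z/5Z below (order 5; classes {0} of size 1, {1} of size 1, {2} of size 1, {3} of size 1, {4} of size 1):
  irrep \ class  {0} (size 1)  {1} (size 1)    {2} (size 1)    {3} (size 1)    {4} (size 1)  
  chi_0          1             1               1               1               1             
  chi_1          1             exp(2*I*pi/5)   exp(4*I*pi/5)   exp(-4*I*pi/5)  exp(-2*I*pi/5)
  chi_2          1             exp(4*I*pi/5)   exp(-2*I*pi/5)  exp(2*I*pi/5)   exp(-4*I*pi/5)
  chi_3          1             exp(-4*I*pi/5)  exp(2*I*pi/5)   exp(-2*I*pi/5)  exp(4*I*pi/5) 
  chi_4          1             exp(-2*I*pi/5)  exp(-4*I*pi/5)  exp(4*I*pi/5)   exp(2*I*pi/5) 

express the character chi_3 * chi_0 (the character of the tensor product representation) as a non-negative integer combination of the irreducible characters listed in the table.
chi_3 tensor chi_0 = chi_3 (all other irreducibles have multiplicity 0).

Why: The character of a tensor product is the pointwise product (chi_3 * chi_0)(C) = chi_3(C) * chi_0(C):
  {0}: (1)*(1), {1}: (exp(-4*I*pi/5))*(1), {2}: (exp(2*I*pi/5))*(1), {3}: (exp(-2*I*pi/5))*(1), {4}: (exp(4*I*pi/5))*(1)
so (chi_3 * chi_0) takes values
  {0} -> 1, {1} -> exp(-4*I*pi/5), {2} -> exp(2*I*pi/5), {3} -> exp(-2*I*pi/5), {4} -> exp(4*I*pi/5).
Now take the inner product of this character with each irreducible chi from the table, <chi_3*chi_0, chi> = (1/5) sum_C |C| (chi_3*chi_0)(C) conj(chi(C)):
  <chi_3*chi_0, chi_0> = (1/5)[1*(1)*conj(1) + 1*(exp(-4*I*pi/5))*conj(1) + 1*(exp(2*I*pi/5))*conj(1) + 1*(exp(-2*I*pi/5))*conj(1) + 1*(exp(4*I*pi/5))*conj(1)]
      = (1/5)[(1) + (exp(-4*I*pi/5)) + (exp(2*I*pi/5)) + (exp(-2*I*pi/5)) + (exp(4*I*pi/5))] = 0/5 = 0
  <chi_3*chi_0, chi_1> = (1/5)[1*(1)*conj(1) + 1*(exp(-4*I*pi/5))*conj(exp(2*I*pi/5)) + 1*(exp(2*I*pi/5))*conj(exp(4*I*pi/5)) + 1*(exp(-2*I*pi/5))*conj(exp(-4*I*pi/5)) + 1*(exp(4*I*pi/5))*conj(exp(-2*I*pi/5))]
      = (1/5)[(1) + (exp(4*I*pi/5)) + (exp(-2*I*pi/5)) + (exp(2*I*pi/5)) + (exp(-4*I*pi/5))] = 0/5 = 0
  <chi_3*chi_0, chi_2> = (1/5)[1*(1)*conj(1) + 1*(exp(-4*I*pi/5))*conj(exp(4*I*pi/5)) + 1*(exp(2*I*pi/5))*conj(exp(-2*I*pi/5)) + 1*(exp(-2*I*pi/5))*conj(exp(2*I*pi/5)) + 1*(exp(4*I*pi/5))*conj(exp(-4*I*pi/5))]
      = (1/5)[(1) + (exp(2*I*pi/5)) + (exp(4*I*pi/5)) + (exp(-4*I*pi/5)) + (exp(-2*I*pi/5))] = 0/5 = 0
  <chi_3*chi_0, chi_3> = (1/5)[1*(1)*conj(1) + 1*(exp(-4*I*pi/5))*conj(exp(-4*I*pi/5)) + 1*(exp(2*I*pi/5))*conj(exp(2*I*pi/5)) + 1*(exp(-2*I*pi/5))*conj(exp(-2*I*pi/5)) + 1*(exp(4*I*pi/5))*conj(exp(4*I*pi/5))]
      = (1/5)[(1) + (1) + (1) + (1) + (1)] = 5/5 = 1
  <chi_3*chi_0, chi_4> = (1/5)[1*(1)*conj(1) + 1*(exp(-4*I*pi/5))*conj(exp(-2*I*pi/5)) + 1*(exp(2*I*pi/5))*conj(exp(-4*I*pi/5)) + 1*(exp(-2*I*pi/5))*conj(exp(4*I*pi/5)) + 1*(exp(4*I*pi/5))*conj(exp(2*I*pi/5))]
      = (1/5)[(1) + (exp(-2*I*pi/5)) + (exp(-4*I*pi/5)) + (exp(4*I*pi/5)) + (exp(2*I*pi/5))] = 0/5 = 0
(Exp terms are combined using exp(i*s)*conj(exp(i*t)) = exp(i*(s-t)), and sums of them are collapsed using the identity that for every m > 1 the m distinct m-th roots of unity sum to 0, e.g. 1 + exp(2*I*pi/3) + exp(-2*I*pi/3) = 0.)
Hence the multiplicities are chi_3: 1. Dimension check: dim(chi_3)*dim(chi_0) = 1*1 = 1 and sum (mult * dim) = 1*1 = 1.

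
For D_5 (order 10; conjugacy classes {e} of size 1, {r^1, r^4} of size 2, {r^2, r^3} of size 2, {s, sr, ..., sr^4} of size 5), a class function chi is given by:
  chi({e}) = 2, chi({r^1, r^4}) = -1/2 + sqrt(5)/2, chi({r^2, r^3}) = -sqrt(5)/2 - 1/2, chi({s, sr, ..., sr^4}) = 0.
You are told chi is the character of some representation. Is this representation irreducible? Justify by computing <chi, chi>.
Irreducible: <chi, chi> = 1.

Explanation: <chi, chi> = (1/|G|) sum_C |C| * |chi(C)|^2 = (1/10)[1*|2|^2 + 2*|-1/2 + sqrt(5)/2|^2 + 2*|-sqrt(5)/2 - 1/2|^2 + 5*|0|^2]
  = (1/10)[(4) + (3 - sqrt(5)) + (sqrt(5) + 3) + (0)] = 10/10 = 1.
A character is irreducible iff <chi, chi> = 1, so this representation is irreducible.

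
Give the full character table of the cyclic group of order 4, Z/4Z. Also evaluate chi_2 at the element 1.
Character table of Z/4Z (irreps indexed chi_0,...,chi_3 with chi_k(m) = zeta_4^(k*m), zeta_4 = exp(2*pi*i/4)):
  irrep \ class  {0} (size 1)  {1} (size 1)  {2} (size 1)  {3} (size 1)
  chi_0          1             1             1             1           
  chi_1          1             I             -1            -I          
  chi_2          1             -1            1             -1          
  chi_3          1             -I            -1            I           

Spot check: chi_2(1) = zeta_4^(2*1) = zeta_4^2 = -1.

Explanation: Z/4Z is abelian, so all 4 irreducible complex representations are 1-dimensional. They are given by chi_k(m) = zeta_4^(k*m) for k = 0,...,3. Row orthogonality: sum_m chi_k(m) conj(chi_l(m)) = 4 * [k = l].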